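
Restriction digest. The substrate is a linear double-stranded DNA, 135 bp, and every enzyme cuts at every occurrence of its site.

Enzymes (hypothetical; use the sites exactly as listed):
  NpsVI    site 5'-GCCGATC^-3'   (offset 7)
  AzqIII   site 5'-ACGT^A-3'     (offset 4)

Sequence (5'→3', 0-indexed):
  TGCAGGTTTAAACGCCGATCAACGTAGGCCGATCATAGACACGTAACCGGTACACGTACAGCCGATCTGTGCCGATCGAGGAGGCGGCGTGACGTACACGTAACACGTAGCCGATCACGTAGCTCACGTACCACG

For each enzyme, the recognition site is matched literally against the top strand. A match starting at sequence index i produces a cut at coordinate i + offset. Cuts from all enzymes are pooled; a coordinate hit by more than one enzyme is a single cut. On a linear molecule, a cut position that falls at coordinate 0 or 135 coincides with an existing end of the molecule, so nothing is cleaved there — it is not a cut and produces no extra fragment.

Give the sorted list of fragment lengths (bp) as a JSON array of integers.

[4,5,6,6,7,8,9,9,10,10,10,13,18,20]

Per-enzyme occurrences:
  NpsVI GCCGATC/7: at [13, 27, 60, 70, 109] ⇒ [20, 34, 67, 77, 116]
  AzqIII ACGTA/4: at [21, 40, 53, 91, 97, 104, 116, 125] ⇒ [25, 44, 57, 95, 101, 108, 120, 129]

All cut coordinates (distinct, sorted): [20, 25, 34, 44, 57, 67, 77, 95, 101, 108, 116, 120, 129]

Fragment lengths:
  [0,20): 20 bp
  [20,25): 5 bp
  [25,34): 9 bp
  [34,44): 10 bp
  [44,57): 13 bp
  [57,67): 10 bp
  [67,77): 10 bp
  [77,95): 18 bp
  [95,101): 6 bp
  [101,108): 7 bp
  [108,116): 8 bp
  [116,120): 4 bp
  [120,129): 9 bp
  [129,135): 6 bp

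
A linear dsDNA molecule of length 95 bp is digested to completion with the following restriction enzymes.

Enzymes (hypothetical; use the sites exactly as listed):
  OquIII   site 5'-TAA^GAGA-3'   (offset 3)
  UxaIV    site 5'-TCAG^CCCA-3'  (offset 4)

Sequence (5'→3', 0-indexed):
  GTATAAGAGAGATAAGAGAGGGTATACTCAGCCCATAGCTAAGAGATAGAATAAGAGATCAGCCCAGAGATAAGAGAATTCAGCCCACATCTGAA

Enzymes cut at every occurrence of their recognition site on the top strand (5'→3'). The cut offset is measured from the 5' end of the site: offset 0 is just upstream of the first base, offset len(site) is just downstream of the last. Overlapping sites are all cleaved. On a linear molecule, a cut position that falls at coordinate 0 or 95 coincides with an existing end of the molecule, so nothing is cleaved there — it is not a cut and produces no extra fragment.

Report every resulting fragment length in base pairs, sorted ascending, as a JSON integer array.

Site scan:
  OquIII TAAGAGA/3: at [3, 12, 39, 51, 70] ⇒ [6, 15, 42, 54, 73]
  UxaIV TCAGCCCA/4: at [27, 58, 79] ⇒ [31, 62, 83]

Pooled cuts: [6, 15, 31, 42, 54, 62, 73, 83]

Fragment lengths:
  [0,6): 6 bp
  [6,15): 9 bp
  [15,31): 16 bp
  [31,42): 11 bp
  [42,54): 12 bp
  [54,62): 8 bp
  [62,73): 11 bp
  [73,83): 10 bp
  [83,95): 12 bp

[6,8,9,10,11,11,12,12,16]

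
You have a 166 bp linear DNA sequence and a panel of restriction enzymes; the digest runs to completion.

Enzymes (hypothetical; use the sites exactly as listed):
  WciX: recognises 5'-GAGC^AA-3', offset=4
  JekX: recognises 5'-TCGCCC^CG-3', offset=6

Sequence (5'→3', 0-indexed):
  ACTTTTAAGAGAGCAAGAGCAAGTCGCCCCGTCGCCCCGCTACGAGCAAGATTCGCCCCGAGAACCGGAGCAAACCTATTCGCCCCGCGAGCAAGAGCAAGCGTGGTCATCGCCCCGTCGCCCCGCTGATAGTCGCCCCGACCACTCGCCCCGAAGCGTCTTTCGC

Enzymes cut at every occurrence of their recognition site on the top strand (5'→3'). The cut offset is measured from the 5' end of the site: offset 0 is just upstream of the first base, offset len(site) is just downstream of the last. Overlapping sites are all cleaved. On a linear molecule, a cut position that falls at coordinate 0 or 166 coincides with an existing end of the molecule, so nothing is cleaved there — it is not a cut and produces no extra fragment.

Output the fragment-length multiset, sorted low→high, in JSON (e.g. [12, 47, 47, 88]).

[6,6,7,8,8,9,10,11,13,13,14,14,15,15,17]

Scan for sites:
  WciX GAGCAA/4: at [10, 16, 43, 67, 88, 94] ⇒ [14, 20, 47, 71, 92, 98]
  JekX TCGCCCCG/6: at [23, 31, 52, 79, 109, 117, 132, 145] ⇒ [29, 37, 58, 85, 115, 123, 138, 151]

All cut coordinates (distinct, sorted): [14, 20, 29, 37, 47, 58, 71, 85, 92, 98, 115, 123, 138, 151]

Fragments:
  [0,14): 14 bp
  [14,20): 6 bp
  [20,29): 9 bp
  [29,37): 8 bp
  [37,47): 10 bp
  [47,58): 11 bp
  [58,71): 13 bp
  [71,85): 14 bp
  [85,92): 7 bp
  [92,98): 6 bp
  [98,115): 17 bp
  [115,123): 8 bp
  [123,138): 15 bp
  [138,151): 13 bp
  [151,166): 15 bp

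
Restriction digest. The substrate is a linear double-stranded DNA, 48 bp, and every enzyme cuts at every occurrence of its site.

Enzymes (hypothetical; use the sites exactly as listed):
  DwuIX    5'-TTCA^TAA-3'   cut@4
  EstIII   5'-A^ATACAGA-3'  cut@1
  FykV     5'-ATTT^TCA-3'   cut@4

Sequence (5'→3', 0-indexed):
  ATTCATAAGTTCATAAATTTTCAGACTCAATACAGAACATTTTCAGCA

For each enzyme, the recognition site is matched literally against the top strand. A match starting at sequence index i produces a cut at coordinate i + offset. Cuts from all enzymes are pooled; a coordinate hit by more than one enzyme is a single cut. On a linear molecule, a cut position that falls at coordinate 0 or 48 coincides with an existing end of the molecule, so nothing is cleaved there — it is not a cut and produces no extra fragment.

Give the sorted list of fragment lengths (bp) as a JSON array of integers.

[5,6,7,8,9,13]

Per-enzyme occurrences:
  DwuIX (TTCATAA, off=4): starts [1, 9] → cuts [5, 13]
  EstIII (AATACAGA, off=1): starts [28] → cuts [29]
  FykV (ATTTTCA, off=4): starts [16, 38] → cuts [20, 42]

All cut coordinates (distinct, sorted): [5, 13, 20, 29, 42]

Fragments:
  [0,5): 5 bp
  [5,13): 8 bp
  [13,20): 7 bp
  [20,29): 9 bp
  [29,42): 13 bp
  [42,48): 6 bp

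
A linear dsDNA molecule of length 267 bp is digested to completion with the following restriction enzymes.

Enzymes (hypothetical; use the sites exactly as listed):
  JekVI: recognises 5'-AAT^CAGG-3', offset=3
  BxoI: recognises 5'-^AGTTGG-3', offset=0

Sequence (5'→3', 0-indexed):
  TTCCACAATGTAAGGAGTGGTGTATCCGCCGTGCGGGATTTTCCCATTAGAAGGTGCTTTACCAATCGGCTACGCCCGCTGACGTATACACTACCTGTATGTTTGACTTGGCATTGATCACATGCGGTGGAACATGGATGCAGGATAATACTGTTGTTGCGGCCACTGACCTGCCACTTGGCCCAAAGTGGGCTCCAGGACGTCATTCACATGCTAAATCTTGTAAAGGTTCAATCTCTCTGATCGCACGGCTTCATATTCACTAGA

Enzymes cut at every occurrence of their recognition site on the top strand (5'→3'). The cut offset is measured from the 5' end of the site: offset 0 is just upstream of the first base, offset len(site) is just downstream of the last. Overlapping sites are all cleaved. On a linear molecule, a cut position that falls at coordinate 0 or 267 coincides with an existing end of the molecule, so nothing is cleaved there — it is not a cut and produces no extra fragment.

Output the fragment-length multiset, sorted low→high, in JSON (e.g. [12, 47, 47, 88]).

[267]

Scan for sites:
  JekVI (AATCAGG, off=3): no sites
  BxoI (AGTTGG, off=0): no sites

Pooled cuts: ∅

Fragment lengths:
  no cuts → one linear fragment of 267 bp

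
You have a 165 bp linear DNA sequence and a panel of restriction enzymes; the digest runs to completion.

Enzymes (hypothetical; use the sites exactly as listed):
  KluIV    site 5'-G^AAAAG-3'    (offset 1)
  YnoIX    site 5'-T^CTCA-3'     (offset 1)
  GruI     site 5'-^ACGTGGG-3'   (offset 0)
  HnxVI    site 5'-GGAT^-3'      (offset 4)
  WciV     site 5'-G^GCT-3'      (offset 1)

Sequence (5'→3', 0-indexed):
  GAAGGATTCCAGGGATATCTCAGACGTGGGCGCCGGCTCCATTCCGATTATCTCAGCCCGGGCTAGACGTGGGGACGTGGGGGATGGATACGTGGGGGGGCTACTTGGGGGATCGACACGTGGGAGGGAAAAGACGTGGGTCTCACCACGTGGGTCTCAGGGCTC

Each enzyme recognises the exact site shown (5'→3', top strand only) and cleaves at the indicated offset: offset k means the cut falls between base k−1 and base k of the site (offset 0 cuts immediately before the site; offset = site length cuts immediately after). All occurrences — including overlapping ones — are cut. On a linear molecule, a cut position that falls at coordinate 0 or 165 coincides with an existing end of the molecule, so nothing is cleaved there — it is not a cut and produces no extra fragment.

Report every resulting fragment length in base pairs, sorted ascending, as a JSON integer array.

[2,4,4,4,5,5,5,6,6,7,8,8,8,9,10,10,11,11,12,14,16]

Scan for sites:
  KluIV GAAAAG/1: at [127] ⇒ [128]
  YnoIX TCTCA/1: at [17, 50, 140, 154] ⇒ [18, 51, 141, 155]
  GruI ACGTGGG/0: at [23, 66, 74, 89, 117, 133, 147] ⇒ [23, 66, 74, 89, 117, 133, 147]
  HnxVI GGAT/4: at [3, 12, 81, 85, 109] ⇒ [7, 16, 85, 89, 113]
  WciV GGCT/1: at [34, 60, 98, 160] ⇒ [35, 61, 99, 161]

All cut coordinates (distinct, sorted): [7, 16, 18, 23, 35, 51, 61, 66, 74, 85, 89, 99, 113, 117, 128, 133, 141, 147, 155, 161]

Fragments:
  [0,7): 7 bp
  [7,16): 9 bp
  [16,18): 2 bp
  [18,23): 5 bp
  [23,35): 12 bp
  [35,51): 16 bp
  [51,61): 10 bp
  [61,66): 5 bp
  [66,74): 8 bp
  [74,85): 11 bp
  [85,89): 4 bp
  [89,99): 10 bp
  [99,113): 14 bp
  [113,117): 4 bp
  [117,128): 11 bp
  [128,133): 5 bp
  [133,141): 8 bp
  [141,147): 6 bp
  [147,155): 8 bp
  [155,161): 6 bp
  [161,165): 4 bp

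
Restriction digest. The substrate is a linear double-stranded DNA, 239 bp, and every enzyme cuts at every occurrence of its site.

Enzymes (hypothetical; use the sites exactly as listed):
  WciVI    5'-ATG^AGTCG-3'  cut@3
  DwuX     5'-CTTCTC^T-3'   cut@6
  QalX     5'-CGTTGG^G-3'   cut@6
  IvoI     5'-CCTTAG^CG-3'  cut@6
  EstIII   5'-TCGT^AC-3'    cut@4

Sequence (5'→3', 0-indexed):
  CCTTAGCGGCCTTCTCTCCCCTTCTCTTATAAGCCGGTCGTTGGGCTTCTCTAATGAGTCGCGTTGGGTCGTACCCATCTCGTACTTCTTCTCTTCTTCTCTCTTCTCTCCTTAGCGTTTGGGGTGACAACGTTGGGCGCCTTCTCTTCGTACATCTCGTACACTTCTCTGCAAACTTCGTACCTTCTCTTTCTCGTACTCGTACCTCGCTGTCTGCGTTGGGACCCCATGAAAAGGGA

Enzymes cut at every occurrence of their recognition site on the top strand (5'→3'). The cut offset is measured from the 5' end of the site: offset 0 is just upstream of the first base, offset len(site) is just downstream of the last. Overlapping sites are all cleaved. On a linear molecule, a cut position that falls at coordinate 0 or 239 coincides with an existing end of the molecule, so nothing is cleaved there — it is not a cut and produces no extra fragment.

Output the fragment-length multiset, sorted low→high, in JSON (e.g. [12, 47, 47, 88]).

[5,5,5,6,6,7,7,7,8,8,8,9,9,10,10,10,10,11,11,12,17,18,19,21]

Scan for sites:
  WciVI (ATGAGTCG, off=3): starts [53] → cuts [56]
  DwuX (CTTCTCT, off=6): starts [10, 20, 45, 87, 95, 102, 140, 163, 183] → cuts [16, 26, 51, 93, 101, 108, 146, 169, 189]
  QalX (CGTTGGG, off=6): starts [38, 61, 130, 216] → cuts [44, 67, 136, 222]
  IvoI (CCTTAGCG, off=6): starts [0, 109] → cuts [6, 115]
  EstIII (TCGTAC, off=4): starts [68, 79, 147, 156, 177, 193, 199] → cuts [72, 83, 151, 160, 181, 197, 203]

All cut coordinates (distinct, sorted): [6, 16, 26, 44, 51, 56, 67, 72, 83, 93, 101, 108, 115, 136, 146, 151, 160, 169, 181, 189, 197, 203, 222]

Fragment lengths:
  [0,6): 6 bp
  [6,16): 10 bp
  [16,26): 10 bp
  [26,44): 18 bp
  [44,51): 7 bp
  [51,56): 5 bp
  [56,67): 11 bp
  [67,72): 5 bp
  [72,83): 11 bp
  [83,93): 10 bp
  [93,101): 8 bp
  [101,108): 7 bp
  [108,115): 7 bp
  [115,136): 21 bp
  [136,146): 10 bp
  [146,151): 5 bp
  [151,160): 9 bp
  [160,169): 9 bp
  [169,181): 12 bp
  [181,189): 8 bp
  [189,197): 8 bp
  [197,203): 6 bp
  [203,222): 19 bp
  [222,239): 17 bp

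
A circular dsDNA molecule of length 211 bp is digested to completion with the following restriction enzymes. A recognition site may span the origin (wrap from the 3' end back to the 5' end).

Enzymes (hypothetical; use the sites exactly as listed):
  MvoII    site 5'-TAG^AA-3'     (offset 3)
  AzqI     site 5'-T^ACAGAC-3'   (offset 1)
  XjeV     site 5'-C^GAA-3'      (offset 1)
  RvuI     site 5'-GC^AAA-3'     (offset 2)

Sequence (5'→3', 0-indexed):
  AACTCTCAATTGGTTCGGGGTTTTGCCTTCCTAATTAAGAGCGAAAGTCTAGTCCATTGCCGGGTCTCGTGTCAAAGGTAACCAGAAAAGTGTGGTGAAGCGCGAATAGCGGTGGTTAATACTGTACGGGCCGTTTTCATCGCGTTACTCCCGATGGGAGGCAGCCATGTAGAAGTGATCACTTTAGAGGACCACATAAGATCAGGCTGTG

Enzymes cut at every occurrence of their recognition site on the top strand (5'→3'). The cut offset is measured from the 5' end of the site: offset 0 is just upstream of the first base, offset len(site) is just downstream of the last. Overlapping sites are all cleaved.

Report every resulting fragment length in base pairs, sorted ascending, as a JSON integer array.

Site scan:
  MvoII (TAGAA, off=3): starts [169] → cuts [172]
  AzqI (TACAGAC, off=1): no sites
  XjeV (CGAA, off=1): starts [41, 102] → cuts [42, 103]
  RvuI (GCAAA, off=2): no sites

Pooled cuts: [42, 103, 172]

Fragments:
  42→103: 61 bp
  103→172: 69 bp
  172→42 (wrap): 211-172+42 = 81 bp

[61,69,81]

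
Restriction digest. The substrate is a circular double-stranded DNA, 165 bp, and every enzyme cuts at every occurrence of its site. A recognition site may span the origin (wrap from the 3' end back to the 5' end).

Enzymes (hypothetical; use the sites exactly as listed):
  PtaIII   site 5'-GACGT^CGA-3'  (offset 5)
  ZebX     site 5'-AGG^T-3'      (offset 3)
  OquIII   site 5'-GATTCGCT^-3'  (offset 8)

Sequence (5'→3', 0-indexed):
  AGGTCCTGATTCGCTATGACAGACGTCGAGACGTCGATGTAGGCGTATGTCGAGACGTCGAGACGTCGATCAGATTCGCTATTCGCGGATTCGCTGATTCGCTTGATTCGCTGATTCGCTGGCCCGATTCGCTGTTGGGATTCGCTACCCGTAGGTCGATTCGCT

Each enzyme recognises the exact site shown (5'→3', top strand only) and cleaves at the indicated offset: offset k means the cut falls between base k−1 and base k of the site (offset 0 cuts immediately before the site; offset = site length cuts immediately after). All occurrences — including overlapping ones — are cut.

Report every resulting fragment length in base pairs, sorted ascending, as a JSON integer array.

Scan for sites:
  PtaIII (GACGTCGA, off=5): starts [21, 29, 53, 61] → cuts [26, 34, 58, 66]
  ZebX (AGGT, off=3): starts [0, 152] → cuts [3, 155]
  OquIII (GATTCGCT, off=8): starts [7, 72, 87, 95, 104, 112, 125, 138, 157] → cuts [0, 15, 80, 95, 103, 112, 120, 133, 146]

All cut coordinates (distinct, sorted): [0, 3, 15, 26, 34, 58, 66, 80, 95, 103, 112, 120, 133, 146, 155]

Fragments:
  0→3: 3 bp
  3→15: 12 bp
  15→26: 11 bp
  26→34: 8 bp
  34→58: 24 bp
  58→66: 8 bp
  66→80: 14 bp
  80→95: 15 bp
  95→103: 8 bp
  103→112: 9 bp
  112→120: 8 bp
  120→133: 13 bp
  133→146: 13 bp
  146→155: 9 bp
  155→0 (wrap): 165-155+0 = 10 bp

[3,8,8,8,8,9,9,10,11,12,13,13,14,15,24]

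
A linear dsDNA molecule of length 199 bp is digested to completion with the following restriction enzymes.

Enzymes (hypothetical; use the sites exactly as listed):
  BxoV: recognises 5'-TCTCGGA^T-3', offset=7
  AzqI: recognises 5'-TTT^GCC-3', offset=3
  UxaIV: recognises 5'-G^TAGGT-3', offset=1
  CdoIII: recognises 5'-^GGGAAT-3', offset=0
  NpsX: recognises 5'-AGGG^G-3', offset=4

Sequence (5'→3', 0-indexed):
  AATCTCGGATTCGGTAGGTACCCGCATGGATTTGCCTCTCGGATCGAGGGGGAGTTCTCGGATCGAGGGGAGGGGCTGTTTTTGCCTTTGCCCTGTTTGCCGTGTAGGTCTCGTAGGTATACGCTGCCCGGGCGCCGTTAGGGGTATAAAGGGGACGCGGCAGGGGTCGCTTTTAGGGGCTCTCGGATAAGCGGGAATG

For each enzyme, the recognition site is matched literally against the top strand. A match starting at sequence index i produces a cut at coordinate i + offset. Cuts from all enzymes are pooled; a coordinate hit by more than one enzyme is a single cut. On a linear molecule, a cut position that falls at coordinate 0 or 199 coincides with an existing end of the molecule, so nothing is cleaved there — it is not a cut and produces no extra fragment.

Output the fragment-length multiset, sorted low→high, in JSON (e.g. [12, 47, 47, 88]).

[5,5,5,6,6,7,7,7,9,9,9,9,9,10,10,12,12,13,19,30]

Site scan:
  BxoV TCTCGGAT/7: at [2, 36, 55, 180] ⇒ [9, 43, 62, 187]
  AzqI TTTGCC/3: at [30, 80, 86, 95] ⇒ [33, 83, 89, 98]
  UxaIV GTAGGT/1: at [13, 103, 112] ⇒ [14, 104, 113]
  CdoIII GGGAAT/0: at [192] ⇒ [192]
  NpsX AGGGG/4: at [46, 65, 70, 139, 149, 161, 174] ⇒ [50, 69, 74, 143, 153, 165, 178]

Pooled cuts: [9, 14, 33, 43, 50, 62, 69, 74, 83, 89, 98, 104, 113, 143, 153, 165, 178, 187, 192]

Fragment lengths:
  [0,9): 9 bp
  [9,14): 5 bp
  [14,33): 19 bp
  [33,43): 10 bp
  [43,50): 7 bp
  [50,62): 12 bp
  [62,69): 7 bp
  [69,74): 5 bp
  [74,83): 9 bp
  [83,89): 6 bp
  [89,98): 9 bp
  [98,104): 6 bp
  [104,113): 9 bp
  [113,143): 30 bp
  [143,153): 10 bp
  [153,165): 12 bp
  [165,178): 13 bp
  [178,187): 9 bp
  [187,192): 5 bp
  [192,199): 7 bp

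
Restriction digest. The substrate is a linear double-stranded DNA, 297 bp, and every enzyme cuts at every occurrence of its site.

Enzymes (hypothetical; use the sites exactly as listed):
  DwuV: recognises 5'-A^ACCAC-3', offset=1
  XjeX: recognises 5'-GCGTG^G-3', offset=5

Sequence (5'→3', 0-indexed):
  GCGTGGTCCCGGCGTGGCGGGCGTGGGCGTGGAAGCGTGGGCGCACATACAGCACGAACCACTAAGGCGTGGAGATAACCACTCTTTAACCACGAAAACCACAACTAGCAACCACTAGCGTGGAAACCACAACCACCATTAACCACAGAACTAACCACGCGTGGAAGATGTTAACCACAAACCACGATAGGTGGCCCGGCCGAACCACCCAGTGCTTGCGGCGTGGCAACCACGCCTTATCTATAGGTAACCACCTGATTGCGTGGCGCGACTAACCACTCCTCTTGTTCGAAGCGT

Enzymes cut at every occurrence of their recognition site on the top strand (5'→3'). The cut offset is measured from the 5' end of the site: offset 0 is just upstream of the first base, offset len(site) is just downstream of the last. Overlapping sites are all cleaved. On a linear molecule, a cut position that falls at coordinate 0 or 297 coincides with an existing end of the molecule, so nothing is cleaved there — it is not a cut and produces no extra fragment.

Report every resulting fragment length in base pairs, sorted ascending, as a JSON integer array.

[3,3,5,6,6,6,7,8,9,9,9,10,10,10,11,11,12,12,13,14,16,18,21,22,23,23]

Site scan:
  DwuV (AACCAC, off=1): starts [56, 76, 87, 96, 109, 124, 130, 140, 152, 172, 179, 202, 227, 248, 273] → cuts [57, 77, 88, 97, 110, 125, 131, 141, 153, 173, 180, 203, 228, 249, 274]
  XjeX (GCGTGG, off=5): starts [0, 11, 20, 26, 34, 66, 117, 158, 220, 260] → cuts [5, 16, 25, 31, 39, 71, 122, 163, 225, 265]

All cut coordinates (distinct, sorted): [5, 16, 25, 31, 39, 57, 71, 77, 88, 97, 110, 122, 125, 131, 141, 153, 163, 173, 180, 203, 225, 228, 249, 265, 274]

Fragments:
  [0,5): 5 bp
  [5,16): 11 bp
  [16,25): 9 bp
  [25,31): 6 bp
  [31,39): 8 bp
  [39,57): 18 bp
  [57,71): 14 bp
  [71,77): 6 bp
  [77,88): 11 bp
  [88,97): 9 bp
  [97,110): 13 bp
  [110,122): 12 bp
  [122,125): 3 bp
  [125,131): 6 bp
  [131,141): 10 bp
  [141,153): 12 bp
  [153,163): 10 bp
  [163,173): 10 bp
  [173,180): 7 bp
  [180,203): 23 bp
  [203,225): 22 bp
  [225,228): 3 bp
  [228,249): 21 bp
  [249,265): 16 bp
  [265,274): 9 bp
  [274,297): 23 bp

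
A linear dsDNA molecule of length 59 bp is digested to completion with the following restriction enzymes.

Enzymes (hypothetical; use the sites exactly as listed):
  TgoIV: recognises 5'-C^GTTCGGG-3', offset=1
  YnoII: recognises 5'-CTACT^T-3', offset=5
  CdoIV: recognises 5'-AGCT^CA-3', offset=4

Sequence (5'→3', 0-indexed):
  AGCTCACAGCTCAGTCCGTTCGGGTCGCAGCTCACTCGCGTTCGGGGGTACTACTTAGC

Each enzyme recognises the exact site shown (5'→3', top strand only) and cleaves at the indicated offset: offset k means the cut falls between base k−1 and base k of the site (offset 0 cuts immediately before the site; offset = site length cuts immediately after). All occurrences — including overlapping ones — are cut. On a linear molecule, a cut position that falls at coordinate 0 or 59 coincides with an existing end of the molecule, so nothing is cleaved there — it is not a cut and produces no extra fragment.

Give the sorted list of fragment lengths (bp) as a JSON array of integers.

Scan for sites:
  TgoIV (CGTTCGGG, off=1): starts [16, 38] → cuts [17, 39]
  YnoII (CTACTT, off=5): starts [50] → cuts [55]
  CdoIV (AGCTCA, off=4): starts [0, 7, 28] → cuts [4, 11, 32]

All cut coordinates (distinct, sorted): [4, 11, 17, 32, 39, 55]

Fragment lengths:
  [0,4): 4 bp
  [4,11): 7 bp
  [11,17): 6 bp
  [17,32): 15 bp
  [32,39): 7 bp
  [39,55): 16 bp
  [55,59): 4 bp

[4,4,6,7,7,15,16]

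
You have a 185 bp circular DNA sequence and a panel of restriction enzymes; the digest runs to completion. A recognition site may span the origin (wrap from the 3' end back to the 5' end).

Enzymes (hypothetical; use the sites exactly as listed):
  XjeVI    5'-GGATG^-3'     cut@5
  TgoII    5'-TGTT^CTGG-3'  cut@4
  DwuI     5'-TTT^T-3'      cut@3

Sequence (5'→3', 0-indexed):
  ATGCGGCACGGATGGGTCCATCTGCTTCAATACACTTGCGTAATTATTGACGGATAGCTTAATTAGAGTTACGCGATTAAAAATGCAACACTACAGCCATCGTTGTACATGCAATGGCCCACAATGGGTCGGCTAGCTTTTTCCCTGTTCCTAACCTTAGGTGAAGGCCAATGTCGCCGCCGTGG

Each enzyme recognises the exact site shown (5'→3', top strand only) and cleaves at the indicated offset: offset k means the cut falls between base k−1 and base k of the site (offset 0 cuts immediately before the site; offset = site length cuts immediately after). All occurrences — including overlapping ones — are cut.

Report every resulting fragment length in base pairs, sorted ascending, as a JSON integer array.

[1,11,47,126]

Scan for sites:
  XjeVI GGATG/5: at [9, 183] ⇒ [3, 14]
  TgoII (TGTTCTGG, off=4): no sites
  DwuI TTTT/3: at [137, 138] ⇒ [140, 141]

All cut coordinates (distinct, sorted): [3, 14, 140, 141]

Fragments:
  3→14: 11 bp
  14→140: 126 bp
  140→141: 1 bp
  141→3 (wrap): 185-141+3 = 47 bp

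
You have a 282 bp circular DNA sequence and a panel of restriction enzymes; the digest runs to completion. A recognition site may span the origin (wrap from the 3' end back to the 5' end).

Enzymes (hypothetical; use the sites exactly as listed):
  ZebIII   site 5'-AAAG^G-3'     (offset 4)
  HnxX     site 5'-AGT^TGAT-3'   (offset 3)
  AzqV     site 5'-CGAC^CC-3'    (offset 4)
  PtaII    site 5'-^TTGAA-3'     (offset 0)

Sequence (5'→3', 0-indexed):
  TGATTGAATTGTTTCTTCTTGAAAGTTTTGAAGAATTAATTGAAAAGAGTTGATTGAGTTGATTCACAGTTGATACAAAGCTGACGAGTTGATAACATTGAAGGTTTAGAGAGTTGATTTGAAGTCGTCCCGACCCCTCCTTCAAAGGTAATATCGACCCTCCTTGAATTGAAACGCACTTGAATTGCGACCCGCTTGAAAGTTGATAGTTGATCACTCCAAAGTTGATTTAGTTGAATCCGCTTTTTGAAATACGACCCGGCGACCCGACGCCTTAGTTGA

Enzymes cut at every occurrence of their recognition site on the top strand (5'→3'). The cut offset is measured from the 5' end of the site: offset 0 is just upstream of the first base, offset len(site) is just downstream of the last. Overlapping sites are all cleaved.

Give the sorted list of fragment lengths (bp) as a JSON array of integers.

Scan for sites:
  ZebIII AAAGG/4: at [143] ⇒ [147]
  HnxX AGTTGAT/3: at [47, 56, 67, 86, 111, 200, 207, 222, 276] ⇒ [50, 59, 70, 89, 114, 203, 210, 225, 279]
  AzqV CGACCC/4: at [130, 154, 187, 254, 262] ⇒ [134, 158, 191, 258, 266]
  PtaII TTGAA/0: at [3, 18, 27, 39, 97, 118, 163, 168, 179, 195, 233, 246] ⇒ [3, 18, 27, 39, 97, 118, 163, 168, 179, 195, 233, 246]

Pooled cuts: [3, 18, 27, 39, 50, 59, 70, 89, 97, 114, 118, 134, 147, 158, 163, 168, 179, 191, 195, 203, 210, 225, 233, 246, 258, 266, 279]

Fragments:
  3→18: 15 bp
  18→27: 9 bp
  27→39: 12 bp
  39→50: 11 bp
  50→59: 9 bp
  59→70: 11 bp
  70→89: 19 bp
  89→97: 8 bp
  97→114: 17 bp
  114→118: 4 bp
  118→134: 16 bp
  134→147: 13 bp
  147→158: 11 bp
  158→163: 5 bp
  163→168: 5 bp
  168→179: 11 bp
  179→191: 12 bp
  191→195: 4 bp
  195→203: 8 bp
  203→210: 7 bp
  210→225: 15 bp
  225→233: 8 bp
  233→246: 13 bp
  246→258: 12 bp
  258→266: 8 bp
  266→279: 13 bp
  279→3 (wrap): 282-279+3 = 6 bp

[4,4,5,5,6,7,8,8,8,8,9,9,11,11,11,11,12,12,12,13,13,13,15,15,16,17,19]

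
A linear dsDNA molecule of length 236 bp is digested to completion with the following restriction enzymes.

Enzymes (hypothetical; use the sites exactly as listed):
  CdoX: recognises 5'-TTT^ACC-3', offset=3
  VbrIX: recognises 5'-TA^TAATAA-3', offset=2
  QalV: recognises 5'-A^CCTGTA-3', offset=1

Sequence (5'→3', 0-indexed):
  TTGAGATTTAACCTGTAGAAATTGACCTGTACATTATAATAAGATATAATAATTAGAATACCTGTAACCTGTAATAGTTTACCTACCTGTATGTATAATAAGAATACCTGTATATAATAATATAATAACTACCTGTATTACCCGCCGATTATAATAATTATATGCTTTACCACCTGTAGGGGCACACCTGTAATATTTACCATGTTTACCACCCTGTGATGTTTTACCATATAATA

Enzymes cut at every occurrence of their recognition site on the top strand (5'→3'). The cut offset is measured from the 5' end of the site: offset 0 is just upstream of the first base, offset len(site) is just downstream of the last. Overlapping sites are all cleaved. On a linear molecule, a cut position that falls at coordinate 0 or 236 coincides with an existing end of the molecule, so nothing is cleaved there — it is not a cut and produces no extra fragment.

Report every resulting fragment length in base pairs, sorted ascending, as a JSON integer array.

[4,5,7,8,8,9,9,10,10,11,11,11,11,12,13,14,14,14,17,18,20]

Per-enzyme occurrences:
  CdoX TTTACC/3: at [77, 165, 195, 204, 222] ⇒ [80, 168, 198, 207, 225]
  VbrIX TATAATAA/2: at [34, 44, 93, 112, 120, 149] ⇒ [36, 46, 95, 114, 122, 151]
  QalV ACCTGTA/1: at [10, 24, 59, 66, 84, 105, 130, 171, 185] ⇒ [11, 25, 60, 67, 85, 106, 131, 172, 186]

All cut coordinates (distinct, sorted): [11, 25, 36, 46, 60, 67, 80, 85, 95, 106, 114, 122, 131, 151, 168, 172, 186, 198, 207, 225]

Fragment lengths:
  [0,11): 11 bp
  [11,25): 14 bp
  [25,36): 11 bp
  [36,46): 10 bp
  [46,60): 14 bp
  [60,67): 7 bp
  [67,80): 13 bp
  [80,85): 5 bp
  [85,95): 10 bp
  [95,106): 11 bp
  [106,114): 8 bp
  [114,122): 8 bp
  [122,131): 9 bp
  [131,151): 20 bp
  [151,168): 17 bp
  [168,172): 4 bp
  [172,186): 14 bp
  [186,198): 12 bp
  [198,207): 9 bp
  [207,225): 18 bp
  [225,236): 11 bp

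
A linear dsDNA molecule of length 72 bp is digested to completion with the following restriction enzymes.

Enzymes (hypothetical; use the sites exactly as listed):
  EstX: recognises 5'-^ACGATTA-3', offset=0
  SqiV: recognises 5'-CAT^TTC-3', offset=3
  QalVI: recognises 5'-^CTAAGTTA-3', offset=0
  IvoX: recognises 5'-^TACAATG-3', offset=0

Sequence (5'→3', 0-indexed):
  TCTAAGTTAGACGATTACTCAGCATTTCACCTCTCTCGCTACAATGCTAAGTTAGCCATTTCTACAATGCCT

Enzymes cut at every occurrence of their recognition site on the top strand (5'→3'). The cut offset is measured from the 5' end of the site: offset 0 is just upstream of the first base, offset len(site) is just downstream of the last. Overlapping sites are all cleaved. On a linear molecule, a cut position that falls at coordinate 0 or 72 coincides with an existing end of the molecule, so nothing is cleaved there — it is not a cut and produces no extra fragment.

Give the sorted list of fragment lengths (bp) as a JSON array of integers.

[1,3,7,9,10,13,14,15]

Per-enzyme occurrences:
  EstX (ACGATTA, off=0): starts [10] → cuts [10]
  SqiV (CATTTC, off=3): starts [22, 56] → cuts [25, 59]
  QalVI (CTAAGTTA, off=0): starts [1, 46] → cuts [1, 46]
  IvoX (TACAATG, off=0): starts [39, 62] → cuts [39, 62]

Pooled cuts: [1, 10, 25, 39, 46, 59, 62]

Fragments:
  [0,1): 1 bp
  [1,10): 9 bp
  [10,25): 15 bp
  [25,39): 14 bp
  [39,46): 7 bp
  [46,59): 13 bp
  [59,62): 3 bp
  [62,72): 10 bp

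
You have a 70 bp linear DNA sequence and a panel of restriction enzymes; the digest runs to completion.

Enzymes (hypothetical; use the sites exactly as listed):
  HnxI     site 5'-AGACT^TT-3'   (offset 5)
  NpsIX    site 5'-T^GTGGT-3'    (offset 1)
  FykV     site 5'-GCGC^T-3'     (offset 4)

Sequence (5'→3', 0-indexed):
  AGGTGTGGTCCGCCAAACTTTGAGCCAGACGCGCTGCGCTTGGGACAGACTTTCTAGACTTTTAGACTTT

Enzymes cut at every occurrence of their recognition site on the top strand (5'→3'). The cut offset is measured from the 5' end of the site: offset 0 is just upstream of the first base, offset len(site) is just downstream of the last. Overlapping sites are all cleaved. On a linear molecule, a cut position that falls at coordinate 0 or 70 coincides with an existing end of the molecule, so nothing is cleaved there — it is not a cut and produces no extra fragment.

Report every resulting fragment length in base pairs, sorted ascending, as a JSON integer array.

Per-enzyme occurrences:
  HnxI AGACTTT/5: at [46, 55, 63] ⇒ [51, 60, 68]
  NpsIX TGTGGT/1: at [3] ⇒ [4]
  FykV GCGCT/4: at [30, 35] ⇒ [34, 39]

Pooled cuts: [4, 34, 39, 51, 60, 68]

Fragments:
  [0,4): 4 bp
  [4,34): 30 bp
  [34,39): 5 bp
  [39,51): 12 bp
  [51,60): 9 bp
  [60,68): 8 bp
  [68,70): 2 bp

[2,4,5,8,9,12,30]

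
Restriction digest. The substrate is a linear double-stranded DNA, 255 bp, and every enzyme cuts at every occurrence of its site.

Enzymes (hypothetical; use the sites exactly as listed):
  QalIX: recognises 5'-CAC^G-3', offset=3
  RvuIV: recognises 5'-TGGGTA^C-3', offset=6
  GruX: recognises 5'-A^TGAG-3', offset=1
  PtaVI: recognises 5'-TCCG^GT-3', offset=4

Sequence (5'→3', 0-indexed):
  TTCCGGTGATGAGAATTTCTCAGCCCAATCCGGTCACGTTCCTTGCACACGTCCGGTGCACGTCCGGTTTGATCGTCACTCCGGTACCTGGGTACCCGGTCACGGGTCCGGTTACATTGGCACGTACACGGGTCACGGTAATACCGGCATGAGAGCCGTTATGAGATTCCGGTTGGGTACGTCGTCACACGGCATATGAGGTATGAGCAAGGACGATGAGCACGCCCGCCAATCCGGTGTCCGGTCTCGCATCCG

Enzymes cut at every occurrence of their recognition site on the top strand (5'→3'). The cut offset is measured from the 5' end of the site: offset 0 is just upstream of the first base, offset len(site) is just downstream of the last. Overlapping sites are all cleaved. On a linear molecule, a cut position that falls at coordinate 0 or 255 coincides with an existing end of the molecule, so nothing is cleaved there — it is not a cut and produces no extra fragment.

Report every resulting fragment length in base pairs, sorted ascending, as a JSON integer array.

Site scan:
  QalIX CACG/3: at [34, 47, 58, 100, 120, 126, 133, 187, 220] ⇒ [37, 50, 61, 103, 123, 129, 136, 190, 223]
  RvuIV TGGGTAC/6: at [88, 173] ⇒ [94, 179]
  GruX ATGAG/1: at [8, 148, 160, 195, 202, 215] ⇒ [9, 149, 161, 196, 203, 216]
  PtaVI TCCGGT/4: at [1, 28, 51, 62, 79, 106, 167, 232, 239] ⇒ [5, 32, 55, 66, 83, 110, 171, 236, 243]

All cut coordinates (distinct, sorted): [5, 9, 32, 37, 50, 55, 61, 66, 83, 94, 103, 110, 123, 129, 136, 149, 161, 171, 179, 190, 196, 203, 216, 223, 236, 243]

Fragments:
  [0,5): 5 bp
  [5,9): 4 bp
  [9,32): 23 bp
  [32,37): 5 bp
  [37,50): 13 bp
  [50,55): 5 bp
  [55,61): 6 bp
  [61,66): 5 bp
  [66,83): 17 bp
  [83,94): 11 bp
  [94,103): 9 bp
  [103,110): 7 bp
  [110,123): 13 bp
  [123,129): 6 bp
  [129,136): 7 bp
  [136,149): 13 bp
  [149,161): 12 bp
  [161,171): 10 bp
  [171,179): 8 bp
  [179,190): 11 bp
  [190,196): 6 bp
  [196,203): 7 bp
  [203,216): 13 bp
  [216,223): 7 bp
  [223,236): 13 bp
  [236,243): 7 bp
  [243,255): 12 bp

[4,5,5,5,5,6,6,6,7,7,7,7,7,8,9,10,11,11,12,12,13,13,13,13,13,17,23]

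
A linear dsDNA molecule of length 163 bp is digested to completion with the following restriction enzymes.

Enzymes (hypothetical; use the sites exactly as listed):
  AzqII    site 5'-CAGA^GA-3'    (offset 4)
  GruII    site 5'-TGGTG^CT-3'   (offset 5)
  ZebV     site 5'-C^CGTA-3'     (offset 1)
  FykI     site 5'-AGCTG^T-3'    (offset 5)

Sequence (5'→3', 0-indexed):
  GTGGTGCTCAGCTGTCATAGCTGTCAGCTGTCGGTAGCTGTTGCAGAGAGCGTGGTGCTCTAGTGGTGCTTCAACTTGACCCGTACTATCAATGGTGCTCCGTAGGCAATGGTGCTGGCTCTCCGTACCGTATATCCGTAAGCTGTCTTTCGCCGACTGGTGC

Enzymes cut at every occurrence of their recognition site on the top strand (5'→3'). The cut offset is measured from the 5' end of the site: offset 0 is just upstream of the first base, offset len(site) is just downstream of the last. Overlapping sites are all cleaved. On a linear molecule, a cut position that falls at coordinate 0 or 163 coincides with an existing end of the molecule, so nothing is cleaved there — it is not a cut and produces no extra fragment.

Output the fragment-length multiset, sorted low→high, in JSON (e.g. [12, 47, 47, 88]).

Scan for sites:
  AzqII CAGAGA/4: at [43] ⇒ [47]
  GruII TGGTGCT/5: at [1, 52, 63, 92, 109] ⇒ [6, 57, 68, 97, 114]
  ZebV CCGTA/1: at [80, 99, 122, 127, 135] ⇒ [81, 100, 123, 128, 136]
  FykI AGCTGT/5: at [9, 18, 25, 35, 140] ⇒ [14, 23, 30, 40, 145]

Pooled cuts: [6, 14, 23, 30, 40, 47, 57, 68, 81, 97, 100, 114, 123, 128, 136, 145]

Fragments:
  [0,6): 6 bp
  [6,14): 8 bp
  [14,23): 9 bp
  [23,30): 7 bp
  [30,40): 10 bp
  [40,47): 7 bp
  [47,57): 10 bp
  [57,68): 11 bp
  [68,81): 13 bp
  [81,97): 16 bp
  [97,100): 3 bp
  [100,114): 14 bp
  [114,123): 9 bp
  [123,128): 5 bp
  [128,136): 8 bp
  [136,145): 9 bp
  [145,163): 18 bp

[3,5,6,7,7,8,8,9,9,9,10,10,11,13,14,16,18]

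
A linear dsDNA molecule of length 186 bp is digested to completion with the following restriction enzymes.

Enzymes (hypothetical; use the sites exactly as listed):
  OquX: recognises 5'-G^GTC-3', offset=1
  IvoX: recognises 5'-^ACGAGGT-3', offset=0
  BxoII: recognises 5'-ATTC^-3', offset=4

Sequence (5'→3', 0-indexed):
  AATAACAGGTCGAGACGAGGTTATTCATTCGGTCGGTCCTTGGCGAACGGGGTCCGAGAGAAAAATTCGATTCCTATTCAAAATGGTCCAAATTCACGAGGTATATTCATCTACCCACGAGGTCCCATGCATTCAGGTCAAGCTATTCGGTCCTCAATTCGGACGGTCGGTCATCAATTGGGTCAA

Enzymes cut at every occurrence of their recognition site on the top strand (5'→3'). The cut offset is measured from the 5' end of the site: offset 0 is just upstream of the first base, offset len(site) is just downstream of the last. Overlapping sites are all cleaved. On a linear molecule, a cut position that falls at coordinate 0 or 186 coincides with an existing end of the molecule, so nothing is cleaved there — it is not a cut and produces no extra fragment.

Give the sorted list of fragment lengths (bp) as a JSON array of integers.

Scan for sites:
  OquX GGTC/1: at [7, 30, 34, 50, 84, 120, 135, 148, 164, 168, 180] ⇒ [8, 31, 35, 51, 85, 121, 136, 149, 165, 169, 181]
  IvoX ACGAGGT/0: at [14, 95, 116] ⇒ [14, 95, 116]
  BxoII ATTC/4: at [22, 26, 64, 69, 75, 91, 104, 130, 144, 156] ⇒ [26, 30, 68, 73, 79, 95, 108, 134, 148, 160]

All cut coordinates (distinct, sorted): [8, 14, 26, 30, 31, 35, 51, 68, 73, 79, 85, 95, 108, 116, 121, 134, 136, 148, 149, 160, 165, 169, 181]

Fragment lengths:
  [0,8): 8 bp
  [8,14): 6 bp
  [14,26): 12 bp
  [26,30): 4 bp
  [30,31): 1 bp
  [31,35): 4 bp
  [35,51): 16 bp
  [51,68): 17 bp
  [68,73): 5 bp
  [73,79): 6 bp
  [79,85): 6 bp
  [85,95): 10 bp
  [95,108): 13 bp
  [108,116): 8 bp
  [116,121): 5 bp
  [121,134): 13 bp
  [134,136): 2 bp
  [136,148): 12 bp
  [148,149): 1 bp
  [149,160): 11 bp
  [160,165): 5 bp
  [165,169): 4 bp
  [169,181): 12 bp
  [181,186): 5 bp

[1,1,2,4,4,4,5,5,5,5,6,6,6,8,8,10,11,12,12,12,13,13,16,17]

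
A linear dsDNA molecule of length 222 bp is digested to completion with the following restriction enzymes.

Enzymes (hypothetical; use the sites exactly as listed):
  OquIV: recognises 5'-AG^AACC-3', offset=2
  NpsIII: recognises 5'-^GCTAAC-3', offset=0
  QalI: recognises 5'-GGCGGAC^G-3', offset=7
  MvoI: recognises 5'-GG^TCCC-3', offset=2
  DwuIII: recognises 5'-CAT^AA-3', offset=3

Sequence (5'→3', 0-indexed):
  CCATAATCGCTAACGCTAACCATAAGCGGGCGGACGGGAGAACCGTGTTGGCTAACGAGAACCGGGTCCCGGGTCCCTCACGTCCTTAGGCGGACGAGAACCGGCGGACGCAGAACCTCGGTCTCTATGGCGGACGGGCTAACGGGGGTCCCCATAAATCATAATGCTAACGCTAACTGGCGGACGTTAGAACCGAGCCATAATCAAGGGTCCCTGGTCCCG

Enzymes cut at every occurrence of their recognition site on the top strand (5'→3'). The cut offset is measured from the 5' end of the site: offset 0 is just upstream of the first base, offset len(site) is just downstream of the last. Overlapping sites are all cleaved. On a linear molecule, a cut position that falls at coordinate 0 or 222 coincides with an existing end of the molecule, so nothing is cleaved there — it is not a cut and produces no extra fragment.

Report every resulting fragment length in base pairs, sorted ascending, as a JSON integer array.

[2,3,3,4,4,4,5,5,5,6,6,7,7,7,7,7,9,9,9,10,11,11,11,12,14,22,22]

Per-enzyme occurrences:
  OquIV AGAACC/2: at [38, 57, 96, 111, 188] ⇒ [40, 59, 98, 113, 190]
  NpsIII GCTAAC/0: at [8, 14, 50, 137, 165, 171] ⇒ [8, 14, 50, 137, 165, 171]
  QalI GGCGGACG/7: at [28, 88, 102, 128, 178] ⇒ [35, 95, 109, 135, 185]
  MvoI GGTCCC/2: at [64, 71, 146, 208, 215] ⇒ [66, 73, 148, 210, 217]
  DwuIII CATAA/3: at [1, 20, 152, 159, 198] ⇒ [4, 23, 155, 162, 201]

All cut coordinates (distinct, sorted): [4, 8, 14, 23, 35, 40, 50, 59, 66, 73, 95, 98, 109, 113, 135, 137, 148, 155, 162, 165, 171, 185, 190, 201, 210, 217]

Fragment lengths:
  [0,4): 4 bp
  [4,8): 4 bp
  [8,14): 6 bp
  [14,23): 9 bp
  [23,35): 12 bp
  [35,40): 5 bp
  [40,50): 10 bp
  [50,59): 9 bp
  [59,66): 7 bp
  [66,73): 7 bp
  [73,95): 22 bp
  [95,98): 3 bp
  [98,109): 11 bp
  [109,113): 4 bp
  [113,135): 22 bp
  [135,137): 2 bp
  [137,148): 11 bp
  [148,155): 7 bp
  [155,162): 7 bp
  [162,165): 3 bp
  [165,171): 6 bp
  [171,185): 14 bp
  [185,190): 5 bp
  [190,201): 11 bp
  [201,210): 9 bp
  [210,217): 7 bp
  [217,222): 5 bp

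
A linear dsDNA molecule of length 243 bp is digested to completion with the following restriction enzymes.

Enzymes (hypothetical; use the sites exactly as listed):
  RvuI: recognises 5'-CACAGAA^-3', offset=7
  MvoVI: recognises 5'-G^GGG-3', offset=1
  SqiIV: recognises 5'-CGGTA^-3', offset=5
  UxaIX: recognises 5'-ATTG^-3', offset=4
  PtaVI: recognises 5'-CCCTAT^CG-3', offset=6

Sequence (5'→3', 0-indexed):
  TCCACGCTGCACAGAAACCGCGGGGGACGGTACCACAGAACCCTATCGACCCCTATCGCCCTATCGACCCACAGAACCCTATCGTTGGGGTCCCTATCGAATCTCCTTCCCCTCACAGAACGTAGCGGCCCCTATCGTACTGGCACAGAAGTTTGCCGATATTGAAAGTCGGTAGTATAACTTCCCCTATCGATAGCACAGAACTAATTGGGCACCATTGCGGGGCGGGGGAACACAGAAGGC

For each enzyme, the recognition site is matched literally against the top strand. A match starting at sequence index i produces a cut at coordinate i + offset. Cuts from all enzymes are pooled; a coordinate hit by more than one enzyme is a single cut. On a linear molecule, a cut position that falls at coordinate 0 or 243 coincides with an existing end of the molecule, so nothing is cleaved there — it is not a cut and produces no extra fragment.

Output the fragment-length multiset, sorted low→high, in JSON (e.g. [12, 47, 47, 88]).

[1,1,2,3,5,5,6,6,6,7,8,8,9,10,10,10,10,12,12,13,14,15,15,16,16,23]

Per-enzyme occurrences:
  RvuI CACAGAA/7: at [9, 33, 69, 113, 143, 196, 233] ⇒ [16, 40, 76, 120, 150, 203, 240]
  MvoVI GGGG/1: at [21, 22, 86, 221, 226, 227] ⇒ [22, 23, 87, 222, 227, 228]
  SqiIV CGGTA/5: at [27, 169] ⇒ [32, 174]
  UxaIX ATTG/4: at [160, 206, 216] ⇒ [164, 210, 220]
  PtaVI CCCTATCG/6: at [40, 50, 58, 76, 91, 129, 184] ⇒ [46, 56, 64, 82, 97, 135, 190]

All cut coordinates (distinct, sorted): [16, 22, 23, 32, 40, 46, 56, 64, 76, 82, 87, 97, 120, 135, 150, 164, 174, 190, 203, 210, 220, 222, 227, 228, 240]

Fragments:
  [0,16): 16 bp
  [16,22): 6 bp
  [22,23): 1 bp
  [23,32): 9 bp
  [32,40): 8 bp
  [40,46): 6 bp
  [46,56): 10 bp
  [56,64): 8 bp
  [64,76): 12 bp
  [76,82): 6 bp
  [82,87): 5 bp
  [87,97): 10 bp
  [97,120): 23 bp
  [120,135): 15 bp
  [135,150): 15 bp
  [150,164): 14 bp
  [164,174): 10 bp
  [174,190): 16 bp
  [190,203): 13 bp
  [203,210): 7 bp
  [210,220): 10 bp
  [220,222): 2 bp
  [222,227): 5 bp
  [227,228): 1 bp
  [228,240): 12 bp
  [240,243): 3 bp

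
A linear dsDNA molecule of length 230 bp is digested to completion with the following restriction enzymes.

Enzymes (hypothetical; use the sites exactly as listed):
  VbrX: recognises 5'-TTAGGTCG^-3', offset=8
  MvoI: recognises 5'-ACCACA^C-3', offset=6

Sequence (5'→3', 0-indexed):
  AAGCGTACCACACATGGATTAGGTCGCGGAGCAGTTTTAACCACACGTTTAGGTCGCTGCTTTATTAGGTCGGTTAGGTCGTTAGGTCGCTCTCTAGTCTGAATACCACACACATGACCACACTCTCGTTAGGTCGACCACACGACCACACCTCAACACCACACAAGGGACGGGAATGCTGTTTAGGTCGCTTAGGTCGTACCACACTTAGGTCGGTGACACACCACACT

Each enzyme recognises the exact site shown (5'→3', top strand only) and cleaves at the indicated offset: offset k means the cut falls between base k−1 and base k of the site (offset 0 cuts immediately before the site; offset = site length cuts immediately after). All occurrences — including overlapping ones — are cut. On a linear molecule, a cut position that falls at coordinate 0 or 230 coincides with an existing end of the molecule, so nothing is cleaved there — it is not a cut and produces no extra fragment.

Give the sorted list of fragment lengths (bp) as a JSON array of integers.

[2,6,7,8,8,9,9,9,11,12,12,13,13,14,14,16,19,21,27]

Scan for sites:
  VbrX TTAGGTCG/8: at [18, 48, 64, 73, 81, 128, 182, 191, 207] ⇒ [26, 56, 72, 81, 89, 136, 190, 199, 215]
  MvoI ACCACAC/6: at [6, 39, 104, 116, 136, 144, 157, 200, 222] ⇒ [12, 45, 110, 122, 142, 150, 163, 206, 228]

All cut coordinates (distinct, sorted): [12, 26, 45, 56, 72, 81, 89, 110, 122, 136, 142, 150, 163, 190, 199, 206, 215, 228]

Fragments:
  [0,12): 12 bp
  [12,26): 14 bp
  [26,45): 19 bp
  [45,56): 11 bp
  [56,72): 16 bp
  [72,81): 9 bp
  [81,89): 8 bp
  [89,110): 21 bp
  [110,122): 12 bp
  [122,136): 14 bp
  [136,142): 6 bp
  [142,150): 8 bp
  [150,163): 13 bp
  [163,190): 27 bp
  [190,199): 9 bp
  [199,206): 7 bp
  [206,215): 9 bp
  [215,228): 13 bp
  [228,230): 2 bp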